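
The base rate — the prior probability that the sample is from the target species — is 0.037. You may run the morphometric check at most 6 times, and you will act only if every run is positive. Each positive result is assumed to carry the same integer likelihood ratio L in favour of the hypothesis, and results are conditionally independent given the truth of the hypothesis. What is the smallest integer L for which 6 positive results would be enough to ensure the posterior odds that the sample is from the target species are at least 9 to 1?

3

Prior odds = 0.037/0.963 = 37/963.
Target odds = 9.
Need L⁶ ≥ 9 ÷ (37/963) = 8667/37.
2⁶ = 64 < 8667/37 ≤ 729 = 3⁶, so L = 3.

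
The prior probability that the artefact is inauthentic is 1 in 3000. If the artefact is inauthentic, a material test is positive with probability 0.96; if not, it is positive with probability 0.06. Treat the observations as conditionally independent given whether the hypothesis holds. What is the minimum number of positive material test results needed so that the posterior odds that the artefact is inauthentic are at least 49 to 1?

5

Prior odds: (1/3000) ÷ (2999/3000) = 1/2999.
Likelihood ratio of a positive = 0.96/0.06 = 16.
Target odds = 49.
Require 16ⁿ ≥ 49 ÷ (1/2999) = 146951.
16⁴ = 65536 falls short of 146951 but 16⁵ = 1048576 reaches it, so n = 5.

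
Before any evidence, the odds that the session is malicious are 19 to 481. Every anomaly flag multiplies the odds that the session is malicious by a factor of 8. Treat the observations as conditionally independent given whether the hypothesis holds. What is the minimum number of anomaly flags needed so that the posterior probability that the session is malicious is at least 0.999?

Prior odds = 19/481.
Likelihood ratio per anomaly flag = 8.
Target posterior odds = 0.999/0.001 = 999.
Need (19/481) × 8ⁿ ≥ 999, i.e. 8ⁿ ≥ 480519/19.
8⁴ = 4096 falls short of 480519/19 but 8⁵ = 32768 reaches it, so n = 5.

5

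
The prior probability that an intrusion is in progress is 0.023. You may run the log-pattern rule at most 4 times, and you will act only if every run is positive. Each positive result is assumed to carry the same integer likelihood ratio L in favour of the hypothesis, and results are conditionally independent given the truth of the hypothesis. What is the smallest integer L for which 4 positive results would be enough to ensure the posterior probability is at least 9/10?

5

Prior odds = 0.023/0.977 = 23/977.
Target odds = 0.9/0.1 = 9.
Need L⁴ ≥ 9 ÷ (23/977) = 8793/23.
4⁴ = 256 < 8793/23 ≤ 625 = 5⁴, so L = 5.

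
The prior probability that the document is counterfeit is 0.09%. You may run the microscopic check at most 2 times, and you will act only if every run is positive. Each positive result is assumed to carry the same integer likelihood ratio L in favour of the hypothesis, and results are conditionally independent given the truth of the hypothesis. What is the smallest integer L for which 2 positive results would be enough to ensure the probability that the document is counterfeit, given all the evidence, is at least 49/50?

Prior odds = 0.0009/0.9991 = 9/9991.
Target odds = 0.98/0.02 = 49.
Need L² ≥ 49 ÷ (9/9991) = 489559/9.
233² = 54289 < 489559/9 ≤ 54756 = 234², so L = 234.

234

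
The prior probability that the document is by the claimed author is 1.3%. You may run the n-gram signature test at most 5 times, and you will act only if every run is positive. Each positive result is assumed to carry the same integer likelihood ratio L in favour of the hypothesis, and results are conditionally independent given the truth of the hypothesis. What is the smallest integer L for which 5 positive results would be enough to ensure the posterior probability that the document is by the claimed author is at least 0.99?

6

Prior odds = 0.013/0.987 = 13/987.
Target odds = 0.99/0.01 = 99.
Need L⁵ ≥ 99 ÷ (13/987) = 97713/13.
5⁵ = 3125 < 97713/13 ≤ 7776 = 6⁵, so L = 6.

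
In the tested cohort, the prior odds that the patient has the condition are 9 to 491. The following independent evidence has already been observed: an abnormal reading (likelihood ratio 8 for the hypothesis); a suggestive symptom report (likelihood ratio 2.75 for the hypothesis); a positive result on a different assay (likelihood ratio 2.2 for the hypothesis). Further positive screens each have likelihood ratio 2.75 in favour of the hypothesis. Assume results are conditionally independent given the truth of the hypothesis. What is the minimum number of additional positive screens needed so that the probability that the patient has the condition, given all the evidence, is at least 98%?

Prior odds = 9/491.
Combined Bayes factor of the evidence already in hand = 8 × 2.75 × 2.2 = 48.4.
Odds after that evidence = (9/491) × 48.4 = 2178/2455.
Target odds = 0.98/0.02 = 49.
Need 2.75ⁿ ≥ 49 ÷ (2178/2455) = 120295/2178.
2.75³ = 20.796875 falls short of 120295/2178 but 2.75⁴ = 57.19140625 reaches it, so n = 4.

4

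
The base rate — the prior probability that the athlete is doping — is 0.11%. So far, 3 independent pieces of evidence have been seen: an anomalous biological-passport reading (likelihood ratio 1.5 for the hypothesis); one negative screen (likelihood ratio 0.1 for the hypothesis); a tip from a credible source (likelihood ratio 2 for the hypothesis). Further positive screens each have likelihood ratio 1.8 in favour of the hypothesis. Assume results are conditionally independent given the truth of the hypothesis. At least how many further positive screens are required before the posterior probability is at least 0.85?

Prior odds = 0.0011/0.9989 = 11/9989.
Combined Bayes factor of the evidence already in hand = 1.5 × 0.1 × 2 = 0.3.
Odds after that evidence = (11/9989) × 0.3 = 33/99890.
Target odds = 0.85/0.15 = 17/3.
Need 1.8ⁿ ≥ 17/3 ÷ (33/99890) = 1698130/99.
1.8¹⁶ ≈12144 falls short of 1698130/99 but 1.8¹⁷ ≈21859.1 reaches it, so n = 17.

17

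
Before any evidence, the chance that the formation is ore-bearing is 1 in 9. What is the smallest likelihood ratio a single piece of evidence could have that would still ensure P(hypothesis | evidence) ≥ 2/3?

Prior odds = (1/9)/(8/9) = 0.125.
Target odds = (2/3)/(1/3) = 2.
Required Bayes factor = 2 ÷ 0.125 = 16.

16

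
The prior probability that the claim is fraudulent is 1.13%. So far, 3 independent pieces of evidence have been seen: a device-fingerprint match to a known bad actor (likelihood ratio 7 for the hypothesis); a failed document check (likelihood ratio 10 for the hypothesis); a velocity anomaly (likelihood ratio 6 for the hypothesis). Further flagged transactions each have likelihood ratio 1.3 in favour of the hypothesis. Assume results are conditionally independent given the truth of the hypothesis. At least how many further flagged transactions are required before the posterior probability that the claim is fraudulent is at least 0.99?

Prior odds = 0.0113/0.9887 = 113/9887.
Combined Bayes factor of the evidence already in hand = 7 × 10 × 6 = 420.
Odds after that evidence = (113/9887) × 420 = 47460/9887.
Target odds = 0.99/0.01 = 99.
Need 1.3ⁿ ≥ 99 ÷ (47460/9887) = 326271/15820.
1.3¹¹ ≈17.9216 falls short of 326271/15820 but 1.3¹² ≈23.2981 reaches it, so n = 12.

12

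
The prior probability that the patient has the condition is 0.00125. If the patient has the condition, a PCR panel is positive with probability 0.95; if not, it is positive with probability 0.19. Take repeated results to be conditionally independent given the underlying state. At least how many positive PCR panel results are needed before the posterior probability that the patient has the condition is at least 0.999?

9

Prior odds: 0.00125 ÷ 0.99875 = 1/799.
Likelihood ratio of a positive = 0.95/0.19 = 5.
Target posterior odds = 0.999/0.001 = 999.
Require 5ⁿ ≥ 999 ÷ (1/799) = 798201.
5⁸ = 390625 falls short of 798201 but 5⁹ = 1953125 reaches it, so n = 9.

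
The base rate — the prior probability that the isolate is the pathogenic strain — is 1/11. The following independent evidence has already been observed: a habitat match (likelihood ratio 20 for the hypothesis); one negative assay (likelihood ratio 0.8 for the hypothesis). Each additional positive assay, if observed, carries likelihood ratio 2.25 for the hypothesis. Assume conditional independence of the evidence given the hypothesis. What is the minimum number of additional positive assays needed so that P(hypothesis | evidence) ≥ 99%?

Prior odds = (1/11)/(10/11) = 0.1.
Combined Bayes factor of the evidence already in hand = 20 × 0.8 = 16.
Odds after that evidence = 0.1 × 16 = 1.6.
Target odds = 0.99/0.01 = 99.
Need 2.25ⁿ ≥ 99 ÷ 1.6 = 61.875.
2.25⁵ = 59049/1024 falls short of 61.875 but 2.25⁶ = 531441/4096 reaches it, so n = 6.

6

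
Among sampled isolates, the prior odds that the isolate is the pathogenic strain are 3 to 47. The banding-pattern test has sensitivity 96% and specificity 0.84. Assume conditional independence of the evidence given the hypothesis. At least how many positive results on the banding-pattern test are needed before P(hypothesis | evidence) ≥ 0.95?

4

Prior odds = 3/47.
False-positive rate = 1 − 0.84 = 0.16; likelihood ratio of a positive = 0.96/0.16 = 6.
Target posterior odds = 0.95/0.05 = 19.
Require 6ⁿ ≥ 19 ÷ (3/47) = 893/3.
6³ = 216 falls short of 893/3 but 6⁴ = 1296 reaches it, so n = 4.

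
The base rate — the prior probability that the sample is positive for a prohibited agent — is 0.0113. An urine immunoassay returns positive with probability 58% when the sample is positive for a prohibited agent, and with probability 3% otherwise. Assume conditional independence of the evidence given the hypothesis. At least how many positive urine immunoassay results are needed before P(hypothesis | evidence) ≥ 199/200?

4

Prior odds = 0.0113/0.9887 = 113/9887.
Likelihood ratio of a positive result = 0.58/0.03 = 58/3.
Target posterior odds = 0.995/0.005 = 199.
Need (113/9887) × (58/3)ⁿ ≥ 199, i.e. (58/3)ⁿ ≥ 1967513/113.
(58/3)³ = 195112/27 falls short of 1967513/113 but (58/3)⁴ = 11316496/81 reaches it, so n = 4.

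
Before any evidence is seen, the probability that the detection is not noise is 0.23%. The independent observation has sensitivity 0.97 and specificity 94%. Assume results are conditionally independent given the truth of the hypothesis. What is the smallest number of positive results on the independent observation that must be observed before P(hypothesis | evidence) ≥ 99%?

4

Prior odds = 0.0023/0.9977 = 23/9977.
False-positive rate = 1 − 0.94 = 0.06; likelihood ratio of a positive = 0.97/0.06 = 97/6.
Target odds: 0.99 ÷ 0.01 = 99.
Require (97/6)ⁿ ≥ 99 ÷ (23/9977) = 987723/23.
(97/6)³ = 912673/216 falls short of 987723/23 but (97/6)⁴ = 88529281/1296 reaches it, so n = 4.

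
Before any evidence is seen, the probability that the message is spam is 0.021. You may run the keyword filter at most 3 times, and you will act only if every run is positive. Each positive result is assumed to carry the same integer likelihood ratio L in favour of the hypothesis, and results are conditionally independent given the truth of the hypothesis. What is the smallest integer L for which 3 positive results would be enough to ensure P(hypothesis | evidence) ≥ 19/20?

Prior odds = 0.021/0.979 = 21/979.
Target odds = 0.95/0.05 = 19.
Need L³ ≥ 19 ÷ (21/979) = 18601/21.
9³ = 729 < 18601/21 ≤ 1000 = 10³, so L = 10.

10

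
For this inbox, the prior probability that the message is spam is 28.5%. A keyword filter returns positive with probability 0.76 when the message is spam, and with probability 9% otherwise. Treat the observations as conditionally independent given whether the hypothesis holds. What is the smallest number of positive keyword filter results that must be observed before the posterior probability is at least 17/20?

2

Prior odds: 0.285 ÷ 0.715 = 57/143.
Likelihood ratio of a positive result = 0.76/0.09 = 76/9.
Target odds: 0.85 ÷ 0.15 = 17/3.
Need (57/143) × (76/9)ⁿ ≥ 17/3, i.e. (76/9)ⁿ ≥ 2431/171.
(76/9)¹ = 76/9 falls short of 2431/171 but (76/9)² = 5776/81 reaches it, so n = 2.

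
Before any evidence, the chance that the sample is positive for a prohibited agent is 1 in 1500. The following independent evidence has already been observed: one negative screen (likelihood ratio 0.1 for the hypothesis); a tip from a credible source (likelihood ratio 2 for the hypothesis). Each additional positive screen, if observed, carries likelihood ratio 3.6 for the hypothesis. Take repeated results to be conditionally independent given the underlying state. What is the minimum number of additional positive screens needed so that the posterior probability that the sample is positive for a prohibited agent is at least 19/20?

10

Prior odds = (1/1500)/(1499/1500) = 1/1499.
Combined Bayes factor of the evidence already in hand = 0.1 × 2 = 0.2.
Odds after that evidence = (1/1499) × 0.2 = 1/7495.
Target odds = 0.95/0.05 = 19.
Need 3.6ⁿ ≥ 19 ÷ (1/7495) = 142405.
3.6⁹ ≈101560 falls short of 142405 but 3.6¹⁰ ≈365616 reaches it, so n = 10.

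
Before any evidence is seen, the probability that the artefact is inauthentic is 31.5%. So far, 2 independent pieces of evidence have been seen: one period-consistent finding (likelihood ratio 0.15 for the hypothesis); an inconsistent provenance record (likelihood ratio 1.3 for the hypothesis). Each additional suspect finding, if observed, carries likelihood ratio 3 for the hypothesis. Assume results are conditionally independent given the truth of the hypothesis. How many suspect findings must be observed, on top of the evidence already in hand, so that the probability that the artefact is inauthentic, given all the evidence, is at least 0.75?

4

Prior odds = 0.315/0.685 = 63/137.
Combined Bayes factor of the evidence already in hand = 0.15 × 1.3 = 0.195.
Odds after that evidence = (63/137) × 0.195 = 2457/27400.
Target odds = 0.75/0.25 = 3.
Need 3ⁿ ≥ 3 ÷ (2457/27400) = 27400/819.
3³ = 27 falls short of 27400/819 but 3⁴ = 81 reaches it, so n = 4.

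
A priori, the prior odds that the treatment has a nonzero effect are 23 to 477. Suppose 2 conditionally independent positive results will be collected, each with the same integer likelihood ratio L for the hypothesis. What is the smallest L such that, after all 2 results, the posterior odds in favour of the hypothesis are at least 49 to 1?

Prior odds = 23/477.
Target odds = 49.
Need L² ≥ 49 ÷ (23/477) = 23373/23.
31² = 961 < 23373/23 ≤ 1024 = 32², so L = 32.

32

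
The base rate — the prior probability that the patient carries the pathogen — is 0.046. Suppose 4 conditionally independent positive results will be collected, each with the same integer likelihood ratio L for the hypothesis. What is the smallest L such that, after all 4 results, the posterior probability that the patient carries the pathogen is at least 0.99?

Prior odds = 0.046/0.954 = 23/477.
Target odds = 0.99/0.01 = 99.
Need L⁴ ≥ 99 ÷ (23/477) = 47223/23.
6⁴ = 1296 < 47223/23 ≤ 2401 = 7⁴, so L = 7.

7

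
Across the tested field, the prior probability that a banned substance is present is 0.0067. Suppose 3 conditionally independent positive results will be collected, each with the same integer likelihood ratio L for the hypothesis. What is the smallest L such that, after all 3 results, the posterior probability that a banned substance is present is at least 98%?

Prior odds = 0.0067/0.9933 = 67/9933.
Target odds = 0.98/0.02 = 49.
Need L³ ≥ 49 ÷ (67/9933) = 486717/67.
19³ = 6859 < 486717/67 ≤ 8000 = 20³, so L = 20.

20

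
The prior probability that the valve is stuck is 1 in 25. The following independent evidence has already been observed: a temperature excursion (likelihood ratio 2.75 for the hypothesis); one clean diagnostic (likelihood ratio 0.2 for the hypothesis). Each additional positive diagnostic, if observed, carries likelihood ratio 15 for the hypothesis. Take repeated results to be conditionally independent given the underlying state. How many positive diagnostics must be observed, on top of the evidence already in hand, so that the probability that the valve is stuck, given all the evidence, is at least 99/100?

Prior odds = 0.04/0.96 = 1/24.
Combined Bayes factor of the evidence already in hand = 2.75 × 0.2 = 0.55.
Odds after that evidence = (1/24) × 0.55 = 11/480.
Target odds = 0.99/0.01 = 99.
Need 15ⁿ ≥ 99 ÷ (11/480) = 4320.
15³ = 3375 falls short of 4320 but 15⁴ = 50625 reaches it, so n = 4.

4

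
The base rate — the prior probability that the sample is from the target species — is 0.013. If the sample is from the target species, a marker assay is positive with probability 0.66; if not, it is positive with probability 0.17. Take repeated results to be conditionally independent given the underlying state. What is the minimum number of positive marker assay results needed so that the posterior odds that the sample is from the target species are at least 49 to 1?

7

Prior odds = 0.013/0.987 = 13/987.
Likelihood ratio of a positive = 0.66/0.17 = 66/17.
Target odds = 49.
Need (13/987) × (66/17)ⁿ ≥ 49, i.e. (66/17)ⁿ ≥ 48363/13.
(66/17)⁶ ≈3424.29 falls short of 48363/13 but (66/17)⁷ ≈13294.3 reaches it, so n = 7.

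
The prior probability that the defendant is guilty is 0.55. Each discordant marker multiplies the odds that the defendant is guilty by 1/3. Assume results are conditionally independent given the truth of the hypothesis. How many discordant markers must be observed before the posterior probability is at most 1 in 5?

2

Prior odds: 0.55 ÷ 0.45 = 11/9.
Likelihood ratio per discordant marker = 1/3.
Target posterior odds = 0.2/0.8 = 0.25.
Require (1/3)ⁿ ≤ 0.25 ÷ (11/9) = 9/44.
(1/3)¹ = 1/3 is still above 9/44 but (1/3)² = 1/9 is at or below it, so n = 2.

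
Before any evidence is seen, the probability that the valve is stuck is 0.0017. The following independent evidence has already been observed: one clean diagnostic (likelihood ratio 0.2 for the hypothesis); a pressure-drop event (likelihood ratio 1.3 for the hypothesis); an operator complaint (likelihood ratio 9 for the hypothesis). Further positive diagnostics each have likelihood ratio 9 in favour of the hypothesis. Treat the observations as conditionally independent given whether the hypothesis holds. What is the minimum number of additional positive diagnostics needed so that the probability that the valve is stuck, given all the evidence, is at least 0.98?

Prior odds = 0.0017/0.9983 = 17/9983.
Combined Bayes factor of the evidence already in hand = 0.2 × 1.3 × 9 = 2.34.
Odds after that evidence = (17/9983) × 2.34 = 1989/499150.
Target odds = 0.98/0.02 = 49.
Need 9ⁿ ≥ 49 ÷ (1989/499150) = 24458350/1989.
9⁴ = 6561 falls short of 24458350/1989 but 9⁵ = 59049 reaches it, so n = 5.

5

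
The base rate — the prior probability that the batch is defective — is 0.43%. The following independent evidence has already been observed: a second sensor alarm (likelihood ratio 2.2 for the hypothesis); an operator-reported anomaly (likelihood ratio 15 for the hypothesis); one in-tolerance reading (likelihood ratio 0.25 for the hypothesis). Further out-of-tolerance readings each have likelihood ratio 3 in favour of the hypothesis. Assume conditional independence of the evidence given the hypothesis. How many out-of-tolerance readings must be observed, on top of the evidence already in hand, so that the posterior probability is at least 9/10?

6

Prior odds = 0.0043/0.9957 = 43/9957.
Combined Bayes factor of the evidence already in hand = 2.2 × 15 × 0.25 = 8.25.
Odds after that evidence = (43/9957) × 8.25 = 473/13276.
Target odds = 0.9/0.1 = 9.
Need 3ⁿ ≥ 9 ÷ (473/13276) = 119484/473.
3⁵ = 243 falls short of 119484/473 but 3⁶ = 729 reaches it, so n = 6.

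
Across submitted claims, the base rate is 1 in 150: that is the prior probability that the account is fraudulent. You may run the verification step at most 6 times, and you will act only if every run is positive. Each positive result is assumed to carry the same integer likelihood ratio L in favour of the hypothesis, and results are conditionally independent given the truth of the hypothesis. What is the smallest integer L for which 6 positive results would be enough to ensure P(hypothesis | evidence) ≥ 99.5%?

6

Prior odds = (1/150)/(149/150) = 1/149.
Target odds = 0.995/0.005 = 199.
Need L⁶ ≥ 199 ÷ (1/149) = 29651.
5⁶ = 15625 < 29651 ≤ 46656 = 6⁶, so L = 6.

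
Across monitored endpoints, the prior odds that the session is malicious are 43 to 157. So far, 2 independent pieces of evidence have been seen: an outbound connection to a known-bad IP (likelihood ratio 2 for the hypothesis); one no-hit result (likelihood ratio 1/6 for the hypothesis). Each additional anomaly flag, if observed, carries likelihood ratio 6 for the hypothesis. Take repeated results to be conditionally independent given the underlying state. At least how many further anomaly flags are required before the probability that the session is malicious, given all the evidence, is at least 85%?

Prior odds = 43/157.
Combined Bayes factor of the evidence already in hand = 2 × (1/6) = 1/3.
Odds after that evidence = (43/157) × 1/3 = 43/471.
Target odds = 0.85/0.15 = 17/3.
Need 6ⁿ ≥ 17/3 ÷ (43/471) = 2669/43.
6² = 36 falls short of 2669/43 but 6³ = 216 reaches it, so n = 3.

3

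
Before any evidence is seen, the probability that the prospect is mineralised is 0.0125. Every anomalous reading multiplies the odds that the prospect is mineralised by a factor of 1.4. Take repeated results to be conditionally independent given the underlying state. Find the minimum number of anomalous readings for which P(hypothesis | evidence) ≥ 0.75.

Prior odds = 0.0125/0.9875 = 1/79.
Likelihood ratio per anomalous reading = 1.4.
Target odds: 0.75 ÷ 0.25 = 3.
Require 1.4ⁿ ≥ 3 ÷ (1/79) = 237.
1.4¹⁶ ≈217.795 falls short of 237 but 1.4¹⁷ ≈304.913 reaches it, so n = 17.

17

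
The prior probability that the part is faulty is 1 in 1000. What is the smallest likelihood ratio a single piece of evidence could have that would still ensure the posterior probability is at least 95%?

18981

Prior odds = 0.001/0.999 = 1/999.
Target odds = 0.95/0.05 = 19.
Required Bayes factor = 19 ÷ (1/999) = 18981.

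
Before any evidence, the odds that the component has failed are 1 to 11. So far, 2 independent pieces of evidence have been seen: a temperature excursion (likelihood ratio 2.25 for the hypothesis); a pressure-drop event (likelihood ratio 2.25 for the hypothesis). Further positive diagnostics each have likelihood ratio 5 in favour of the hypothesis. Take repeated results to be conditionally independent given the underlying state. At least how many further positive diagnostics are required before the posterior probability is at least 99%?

4

Prior odds = 1/11.
Combined Bayes factor of the evidence already in hand = 2.25 × 2.25 = 5.0625.
Odds after that evidence = (1/11) × 5.0625 = 81/176.
Target odds = 0.99/0.01 = 99.
Need 5ⁿ ≥ 99 ÷ (81/176) = 1936/9.
5³ = 125 falls short of 1936/9 but 5⁴ = 625 reaches it, so n = 4.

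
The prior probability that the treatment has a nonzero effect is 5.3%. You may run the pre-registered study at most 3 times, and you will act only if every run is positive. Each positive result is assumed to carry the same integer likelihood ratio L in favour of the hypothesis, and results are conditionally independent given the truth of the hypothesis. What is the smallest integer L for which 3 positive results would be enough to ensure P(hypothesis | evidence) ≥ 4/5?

5

Prior odds = 0.053/0.947 = 53/947.
Target odds = 0.8/0.2 = 4.
Need L³ ≥ 4 ÷ (53/947) = 3788/53.
4³ = 64 < 3788/53 ≤ 125 = 5³, so L = 5.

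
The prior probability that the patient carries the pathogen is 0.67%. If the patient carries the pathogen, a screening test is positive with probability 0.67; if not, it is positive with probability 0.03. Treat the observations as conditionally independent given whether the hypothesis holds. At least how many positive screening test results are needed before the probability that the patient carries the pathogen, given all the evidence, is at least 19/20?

3

Prior odds = 0.0067/0.9933 = 67/9933.
Likelihood ratio of a positive = 0.67/0.03 = 67/3.
Target posterior odds = 0.95/0.05 = 19.
Require (67/3)ⁿ ≥ 19 ÷ (67/9933) = 188727/67.
(67/3)² = 4489/9 falls short of 188727/67 but (67/3)³ = 300763/27 reaches it, so n = 3.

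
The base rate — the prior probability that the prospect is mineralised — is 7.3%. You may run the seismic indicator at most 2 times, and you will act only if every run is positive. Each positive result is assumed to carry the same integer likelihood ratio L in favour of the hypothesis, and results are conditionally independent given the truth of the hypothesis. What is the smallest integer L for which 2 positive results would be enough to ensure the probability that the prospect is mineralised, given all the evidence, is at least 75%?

Prior odds = 0.073/0.927 = 73/927.
Target odds = 0.75/0.25 = 3.
Need L² ≥ 3 ÷ (73/927) = 2781/73.
6² = 36 < 2781/73 ≤ 49 = 7², so L = 7.

7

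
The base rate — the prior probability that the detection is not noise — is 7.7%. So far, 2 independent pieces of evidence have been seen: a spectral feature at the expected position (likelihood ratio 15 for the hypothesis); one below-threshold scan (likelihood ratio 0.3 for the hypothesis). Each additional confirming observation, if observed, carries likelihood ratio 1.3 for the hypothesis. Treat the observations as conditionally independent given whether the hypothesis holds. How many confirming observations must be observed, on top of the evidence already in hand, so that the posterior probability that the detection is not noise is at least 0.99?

22

Prior odds = 0.077/0.923 = 77/923.
Combined Bayes factor of the evidence already in hand = 15 × 0.3 = 4.5.
Odds after that evidence = (77/923) × 4.5 = 693/1846.
Target odds = 0.99/0.01 = 99.
Need 1.3ⁿ ≥ 99 ÷ (693/1846) = 1846/7.
1.3²¹ ≈247.065 falls short of 1846/7 but 1.3²² ≈321.184 reaches it, so n = 22.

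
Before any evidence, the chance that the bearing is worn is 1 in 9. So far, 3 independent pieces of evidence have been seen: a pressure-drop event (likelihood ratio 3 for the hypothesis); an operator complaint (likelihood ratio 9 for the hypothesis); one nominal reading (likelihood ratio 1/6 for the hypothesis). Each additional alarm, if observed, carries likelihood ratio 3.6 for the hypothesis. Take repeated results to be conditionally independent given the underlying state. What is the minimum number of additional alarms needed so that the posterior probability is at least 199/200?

5

Prior odds = (1/9)/(8/9) = 0.125.
Combined Bayes factor of the evidence already in hand = 3 × 9 × (1/6) = 4.5.
Odds after that evidence = 0.125 × 4.5 = 0.5625.
Target odds = 0.995/0.005 = 199.
Need 3.6ⁿ ≥ 199 ÷ 0.5625 = 3184/9.
3.6⁴ = 167.9616 falls short of 3184/9 but 3.6⁵ = 604.66176 reaches it, so n = 5.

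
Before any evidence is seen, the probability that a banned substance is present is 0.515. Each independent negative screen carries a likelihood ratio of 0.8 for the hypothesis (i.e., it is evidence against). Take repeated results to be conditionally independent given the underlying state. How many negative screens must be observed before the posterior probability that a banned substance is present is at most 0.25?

Prior odds: 0.515 ÷ 0.485 = 103/97.
Likelihood ratio per negative screen = 0.8.
Target posterior odds = 0.25/0.75 = 1/3.
Need (103/97) × 0.8ⁿ ≤ 1/3, i.e. 0.8ⁿ ≤ 97/309.
0.8⁵ = 0.32768 is still above 97/309 but 0.8⁶ = 4096/15625 is at or below it, so n = 6.

6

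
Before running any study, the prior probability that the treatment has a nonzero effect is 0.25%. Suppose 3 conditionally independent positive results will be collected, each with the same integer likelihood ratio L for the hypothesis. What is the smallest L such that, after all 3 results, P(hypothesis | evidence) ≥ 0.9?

16

Prior odds = 0.0025/0.9975 = 1/399.
Target odds = 0.9/0.1 = 9.
Need L³ ≥ 9 ÷ (1/399) = 3591.
15³ = 3375 < 3591 ≤ 4096 = 16³, so L = 16.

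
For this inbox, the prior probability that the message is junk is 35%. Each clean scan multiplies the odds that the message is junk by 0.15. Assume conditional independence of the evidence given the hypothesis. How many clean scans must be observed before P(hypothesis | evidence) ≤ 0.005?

Prior odds: 0.35 ÷ 0.65 = 7/13.
Likelihood ratio per clean scan = 0.15.
Target odds: 0.005 ÷ 0.995 = 1/199.
Require 0.15ⁿ ≤ 1/199 ÷ (7/13) = 13/1393.
0.15² = 0.0225 is still above 13/1393 but 0.15³ = 0.003375 is at or below it, so n = 3.

3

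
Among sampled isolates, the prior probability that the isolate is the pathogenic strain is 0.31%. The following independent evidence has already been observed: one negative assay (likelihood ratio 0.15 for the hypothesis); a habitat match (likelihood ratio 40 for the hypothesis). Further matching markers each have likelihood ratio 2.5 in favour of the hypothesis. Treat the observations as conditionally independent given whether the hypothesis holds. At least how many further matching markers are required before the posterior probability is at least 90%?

7

Prior odds = 0.0031/0.9969 = 31/9969.
Combined Bayes factor of the evidence already in hand = 0.15 × 40 = 6.
Odds after that evidence = (31/9969) × 6 = 62/3323.
Target odds = 0.9/0.1 = 9.
Need 2.5ⁿ ≥ 9 ÷ (62/3323) = 29907/62.
2.5⁶ = 244.140625 falls short of 29907/62 but 2.5⁷ = 610.3515625 reaches it, so n = 7.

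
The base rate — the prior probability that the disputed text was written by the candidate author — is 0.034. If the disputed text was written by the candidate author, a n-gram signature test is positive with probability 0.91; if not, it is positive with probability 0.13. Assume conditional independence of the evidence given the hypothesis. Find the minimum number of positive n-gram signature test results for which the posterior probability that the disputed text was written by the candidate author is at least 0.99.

5

Prior odds = 0.034/0.966 = 17/483.
Likelihood ratio of a positive = 0.91/0.13 = 7.
Target posterior odds = 0.99/0.01 = 99.
Require 7ⁿ ≥ 99 ÷ (17/483) = 47817/17.
7⁴ = 2401 falls short of 47817/17 but 7⁵ = 16807 reaches it, so n = 5.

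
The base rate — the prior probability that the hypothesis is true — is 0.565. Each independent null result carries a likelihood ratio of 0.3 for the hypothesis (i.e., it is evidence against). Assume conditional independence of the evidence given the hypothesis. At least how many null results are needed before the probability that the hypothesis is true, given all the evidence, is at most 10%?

Prior odds = 0.565/0.435 = 113/87.
Likelihood ratio per null result = 0.3.
Target posterior odds = 0.1/0.9 = 1/9.
Need (113/87) × 0.3ⁿ ≤ 1/9, i.e. 0.3ⁿ ≤ 29/339.
0.3² = 0.09 is still above 29/339 but 0.3³ = 0.027 is at or below it, so n = 3.

3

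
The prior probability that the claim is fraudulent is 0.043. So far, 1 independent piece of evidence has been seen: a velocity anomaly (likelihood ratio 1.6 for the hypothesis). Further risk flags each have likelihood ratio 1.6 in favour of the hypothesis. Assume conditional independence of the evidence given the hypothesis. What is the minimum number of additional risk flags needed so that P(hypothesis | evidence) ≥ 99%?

16

Prior odds = 0.043/0.957 = 43/957.
Bayes factor of the evidence already in hand = 1.6.
Odds after that evidence = (43/957) × 1.6 = 344/4785.
Target odds = 0.99/0.01 = 99.
Need 1.6ⁿ ≥ 99 ÷ (344/4785) = 473715/344.
1.6¹⁵ ≈1152.92 falls short of 473715/344 but 1.6¹⁶ ≈1844.67 reaches it, so n = 16.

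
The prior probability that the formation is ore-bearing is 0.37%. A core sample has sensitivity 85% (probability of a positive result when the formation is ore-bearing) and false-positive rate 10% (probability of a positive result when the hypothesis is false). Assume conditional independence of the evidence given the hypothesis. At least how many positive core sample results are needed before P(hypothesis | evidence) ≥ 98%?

Prior odds: 0.0037 ÷ 0.9963 = 37/9963.
Likelihood ratio of a positive result = 0.85/0.1 = 8.5.
Target odds: 0.98 ÷ 0.02 = 49.
Require 8.5ⁿ ≥ 49 ÷ (37/9963) = 488187/37.
8.5⁴ = 5220.0625 falls short of 488187/37 but 8.5⁵ = 44370.53125 reaches it, so n = 5.

5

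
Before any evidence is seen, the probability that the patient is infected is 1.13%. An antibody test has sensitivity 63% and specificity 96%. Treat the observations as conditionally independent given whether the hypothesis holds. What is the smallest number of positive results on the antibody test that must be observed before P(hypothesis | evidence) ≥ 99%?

Prior odds = 0.0113/0.9887 = 113/9887.
False-positive rate = 1 − 0.96 = 0.04; likelihood ratio of a positive = 0.63/0.04 = 15.75.
Target posterior odds = 0.99/0.01 = 99.
Require 15.75ⁿ ≥ 99 ÷ (113/9887) = 978813/113.
15.75³ = 3906.984375 falls short of 978813/113 but 15.75⁴ = 15752961/256 reaches it, so n = 4.

4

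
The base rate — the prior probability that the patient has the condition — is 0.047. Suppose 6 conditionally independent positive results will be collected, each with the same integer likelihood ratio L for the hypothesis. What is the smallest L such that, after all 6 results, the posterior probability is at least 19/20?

3

Prior odds = 0.047/0.953 = 47/953.
Target odds = 0.95/0.05 = 19.
Need L⁶ ≥ 19 ÷ (47/953) = 18107/47.
2⁶ = 64 < 18107/47 ≤ 729 = 3⁶, so L = 3.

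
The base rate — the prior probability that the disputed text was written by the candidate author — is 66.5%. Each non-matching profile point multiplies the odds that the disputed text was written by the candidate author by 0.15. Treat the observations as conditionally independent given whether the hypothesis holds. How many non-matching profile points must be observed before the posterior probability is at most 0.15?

2

Prior odds: 0.665 ÷ 0.335 = 133/67.
Likelihood ratio per non-matching profile point = 0.15.
Target posterior odds = 0.15/0.85 = 3/17.
Require 0.15ⁿ ≤ 3/17 ÷ (133/67) = 201/2261.
0.15¹ = 0.15 is still above 201/2261 but 0.15² = 0.0225 is at or below it, so n = 2.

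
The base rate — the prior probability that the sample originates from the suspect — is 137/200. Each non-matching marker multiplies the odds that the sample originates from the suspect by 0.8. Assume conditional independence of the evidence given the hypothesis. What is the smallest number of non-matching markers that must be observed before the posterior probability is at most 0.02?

Prior odds: 0.685 ÷ 0.315 = 137/63.
Likelihood ratio per non-matching marker = 0.8.
Target odds: 0.02 ÷ 0.98 = 1/49.
Require 0.8ⁿ ≤ 1/49 ÷ (137/63) = 9/959.
0.8²⁰ ≈0.0115292 is still above 9/959 but 0.8²¹ ≈0.00922337 is at or below it, so n = 21.

21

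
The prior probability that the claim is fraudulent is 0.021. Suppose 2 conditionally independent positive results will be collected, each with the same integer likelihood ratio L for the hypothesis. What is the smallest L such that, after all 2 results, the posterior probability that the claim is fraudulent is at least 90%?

Prior odds = 0.021/0.979 = 21/979.
Target odds = 0.9/0.1 = 9.
Need L² ≥ 9 ÷ (21/979) = 2937/7.
20² = 400 < 2937/7 ≤ 441 = 21², so L = 21.

21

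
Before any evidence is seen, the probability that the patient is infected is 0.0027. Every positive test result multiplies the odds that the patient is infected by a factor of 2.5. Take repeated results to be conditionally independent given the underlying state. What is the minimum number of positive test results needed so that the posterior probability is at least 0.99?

12

Prior odds = 0.0027/0.9973 = 27/9973.
Likelihood ratio per positive test result = 2.5.
Target posterior odds = 0.99/0.01 = 99.
Need (27/9973) × 2.5ⁿ ≥ 99, i.e. 2.5ⁿ ≥ 109703/3.
2.5¹¹ = 48828125/2048 falls short of 109703/3 but 2.5¹² = 244140625/4096 reaches it, so n = 12.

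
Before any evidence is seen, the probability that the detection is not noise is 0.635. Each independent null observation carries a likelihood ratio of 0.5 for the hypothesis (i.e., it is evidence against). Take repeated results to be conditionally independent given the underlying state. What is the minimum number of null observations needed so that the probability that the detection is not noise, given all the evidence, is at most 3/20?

4

Prior odds: 0.635 ÷ 0.365 = 127/73.
Likelihood ratio per null observation = 0.5.
Target odds: 0.15 ÷ 0.85 = 3/17.
Need (127/73) × 0.5ⁿ ≤ 3/17, i.e. 0.5ⁿ ≤ 219/2159.
0.5³ = 0.125 is still above 219/2159 but 0.5⁴ = 0.0625 is at or below it, so n = 4.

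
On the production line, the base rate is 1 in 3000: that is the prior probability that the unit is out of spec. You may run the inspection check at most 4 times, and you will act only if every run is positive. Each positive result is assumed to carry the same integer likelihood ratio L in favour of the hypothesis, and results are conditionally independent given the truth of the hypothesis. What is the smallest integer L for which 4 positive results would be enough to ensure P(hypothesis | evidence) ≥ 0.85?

Prior odds = (1/3000)/(2999/3000) = 1/2999.
Target odds = 0.85/0.15 = 17/3.
Need L⁴ ≥ 17/3 ÷ (1/2999) = 50983/3.
11⁴ = 14641 < 50983/3 ≤ 20736 = 12⁴, so L = 12.

12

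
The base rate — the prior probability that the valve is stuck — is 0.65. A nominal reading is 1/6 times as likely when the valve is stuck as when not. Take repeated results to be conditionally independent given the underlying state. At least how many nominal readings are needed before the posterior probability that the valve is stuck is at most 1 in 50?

Prior odds = 0.65/0.35 = 13/7.
Likelihood ratio per nominal reading = 1/6.
Target odds: 0.02 ÷ 0.98 = 1/49.
Require (1/6)ⁿ ≤ 1/49 ÷ (13/7) = 1/91.
(1/6)² = 1/36 is still above 1/91 but (1/6)³ = 1/216 is at or below it, so n = 3.

3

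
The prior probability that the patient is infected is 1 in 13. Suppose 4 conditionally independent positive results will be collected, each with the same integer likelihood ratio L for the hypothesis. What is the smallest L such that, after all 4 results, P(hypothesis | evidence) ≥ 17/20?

Prior odds = (1/13)/(12/13) = 1/12.
Target odds = 0.85/0.15 = 17/3.
Need L⁴ ≥ 17/3 ÷ (1/12) = 68.
2⁴ = 16 < 68 ≤ 81 = 3⁴, so L = 3.

3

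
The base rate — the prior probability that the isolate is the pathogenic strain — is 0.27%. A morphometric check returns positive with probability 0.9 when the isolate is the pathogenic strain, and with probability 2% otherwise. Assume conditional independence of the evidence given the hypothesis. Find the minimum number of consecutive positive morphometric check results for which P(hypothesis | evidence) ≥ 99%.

3

Prior odds = 0.0027/0.9973 = 27/9973.
Likelihood ratio of a positive result = 0.9/0.02 = 45.
Target odds: 0.99 ÷ 0.01 = 99.
Need (27/9973) × 45ⁿ ≥ 99, i.e. 45ⁿ ≥ 109703/3.
45² = 2025 falls short of 109703/3 but 45³ = 91125 reaches it, so n = 3.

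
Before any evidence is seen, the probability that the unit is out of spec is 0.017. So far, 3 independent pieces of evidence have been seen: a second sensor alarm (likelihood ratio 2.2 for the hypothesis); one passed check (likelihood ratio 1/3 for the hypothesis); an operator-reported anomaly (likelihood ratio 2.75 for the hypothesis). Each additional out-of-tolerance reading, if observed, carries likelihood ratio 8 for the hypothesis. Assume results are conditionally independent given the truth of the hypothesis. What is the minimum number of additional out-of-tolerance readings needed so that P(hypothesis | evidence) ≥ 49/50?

Prior odds = 0.017/0.983 = 17/983.
Combined Bayes factor of the evidence already in hand = 2.2 × (1/3) × 2.75 = 121/60.
Odds after that evidence = (17/983) × 121/60 = 2057/58980.
Target odds = 0.98/0.02 = 49.
Need 8ⁿ ≥ 49 ÷ (2057/58980) = 2890020/2057.
8³ = 512 falls short of 2890020/2057 but 8⁴ = 4096 reaches it, so n = 4.

4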